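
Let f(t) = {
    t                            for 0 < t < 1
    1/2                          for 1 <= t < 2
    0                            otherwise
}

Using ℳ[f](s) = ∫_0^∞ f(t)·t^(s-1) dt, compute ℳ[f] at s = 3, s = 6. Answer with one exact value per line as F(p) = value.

integrate the 2 segments split at 1, then add the results
on [0, 1) integrate f = t against the kernel
∫ 1/2·t^(s-1) over [1, 2)

F(3) = 17/12
F(6) = 151/28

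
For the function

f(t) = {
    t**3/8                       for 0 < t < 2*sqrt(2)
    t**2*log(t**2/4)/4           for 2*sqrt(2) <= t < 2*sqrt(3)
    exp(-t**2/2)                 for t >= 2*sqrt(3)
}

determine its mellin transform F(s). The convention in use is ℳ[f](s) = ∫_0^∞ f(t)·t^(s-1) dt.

2**s*(-12**(s/2)*s*(s + 3)*log(2) - 2*12**(s/2)*(s + 3)*log(2) + 2*12**(s/2)*(s + 3) + 4*12**(s/2)*sqrt(2)*(s**2/4 + s + 1) + 3*18**(s/2)*s*(s + 3)*log(3)/2 - 3*18**(s/2)*(s + 3) + 3*18**(s/2)*(s + 3)*log(3) + 3**(s/2)*(s + 3)*(s**2/4 + s + 1)*uppergamma(s/2, 6))/(2*6**(s/2)*(s + 3)*(s**2/4 + s + 1))
  Re(s) > -3

remove the common scale on t first: t**3 on [0, sqrt(2)); t**2*log(t**2) on [sqrt(2), sqrt(3)); exp(-2*t**2) on [sqrt(3), ∞)
reversing the power substitution: t**(3/2) on [0, 2); t*log(t) on [2, 3); exp(-2*t) on [3, ∞)
cuts at 2*sqrt(2), 2*sqrt(3): linearity sums the 3 kernel integrals
the [0, 2*sqrt(2)) slice contributes ∫ t**3/8·t^(s-1) dt
between 2*sqrt(2) and 2*sqrt(3) the integrand is t**2*log(t**2/4)/4·t^(s-1)
segment [2*sqrt(3), ∞) carries exp(-t**2/2); integrate it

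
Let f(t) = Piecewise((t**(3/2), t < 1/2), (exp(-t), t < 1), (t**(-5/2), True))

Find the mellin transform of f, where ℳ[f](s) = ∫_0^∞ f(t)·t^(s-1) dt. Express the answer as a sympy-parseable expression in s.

treat the 3 regions marked off by 1/2, 1 separately and sum
∫ over [0, 1/2) of t**(3/2)·t^(s-1) joins the sum
∫ exp(-t)·t^(s-1) over [1/2, 1)
piece [1, ∞): integrate t**(-5/2) against the kernel

(2*2**s*(2*s - 5)*(2*s + 3)*uppergamma(s, 1/2) - 2*2**s*(2*s - 5)*(2*s + 3)*uppergamma(s, 1) - 4*2**s*(2*s + 3) + sqrt(2)*(2*s - 5))/(2*2**s*(2*s - 5)*(2*s + 3))
  -3/2 < Re(s) < 5/2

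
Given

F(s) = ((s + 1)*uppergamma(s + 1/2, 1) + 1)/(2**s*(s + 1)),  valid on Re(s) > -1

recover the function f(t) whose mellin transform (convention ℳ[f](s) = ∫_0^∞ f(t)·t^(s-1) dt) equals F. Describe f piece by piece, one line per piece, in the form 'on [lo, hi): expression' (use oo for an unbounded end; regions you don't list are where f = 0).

the common scale on t comes off first: t on [0, 1); sqrt(t)*exp(-t) on [1, ∞)
reversing the shared t-power: sqrt(t) on [0, 1); exp(-t) on [1, ∞)
cuts at 1/2: linearity sums the 2 kernel integrals
∫ 2*t·t^(s-1) over [0, 1/2)
[1/2, ∞) adds the kernel integral of sqrt(2)*sqrt(t)*exp(-2*t)

on [0, 1/2): 2*t
on [1/2, oo): sqrt(2)*sqrt(t)*exp(-2*t)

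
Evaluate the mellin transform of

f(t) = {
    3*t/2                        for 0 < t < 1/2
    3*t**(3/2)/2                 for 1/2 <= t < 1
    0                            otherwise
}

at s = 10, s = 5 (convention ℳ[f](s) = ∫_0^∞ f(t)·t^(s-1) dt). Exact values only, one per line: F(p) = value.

F(10) = 135237/1036288 - 3*sqrt(2)/94208
F(5) = 781/3328 - 3*sqrt(2)/1664

linearity at 1/2 turns ℳ[f](s) into 2 summed integrals
∫ 3*t/2·t^(s-1) over [0, 1/2)
the [1/2, 1) slice contributes ∫ 3*t**(3/2)/2·t^(s-1) dt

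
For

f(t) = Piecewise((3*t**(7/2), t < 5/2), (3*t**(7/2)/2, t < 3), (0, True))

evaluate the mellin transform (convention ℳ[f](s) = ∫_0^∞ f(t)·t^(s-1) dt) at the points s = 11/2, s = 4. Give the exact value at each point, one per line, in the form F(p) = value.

F(11/2) = 12030821/3072
F(4) = 15625*sqrt(10)/256 + 2187*sqrt(3)/5

f breaks at 5/2 into 2 integrals to sum
on [0, 5/2): add ∫ 3*t**(7/2)·t^(s-1) dt
on [5/2, 3) integrate f = 3*t**(7/2)/2 against the kernel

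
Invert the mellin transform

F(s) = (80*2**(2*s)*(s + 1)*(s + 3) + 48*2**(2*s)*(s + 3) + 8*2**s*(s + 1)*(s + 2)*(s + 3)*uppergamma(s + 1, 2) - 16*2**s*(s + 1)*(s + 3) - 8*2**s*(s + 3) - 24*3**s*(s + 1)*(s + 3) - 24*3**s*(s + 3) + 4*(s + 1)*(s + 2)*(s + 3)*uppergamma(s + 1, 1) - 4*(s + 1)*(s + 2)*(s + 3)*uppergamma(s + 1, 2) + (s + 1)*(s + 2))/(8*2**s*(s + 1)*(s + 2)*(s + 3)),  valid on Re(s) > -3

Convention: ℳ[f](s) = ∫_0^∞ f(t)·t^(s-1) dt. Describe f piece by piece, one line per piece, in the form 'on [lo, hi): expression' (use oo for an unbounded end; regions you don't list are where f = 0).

on [0, 1/2): t**3
on [1/2, 1): t*exp(-2*t)
on [1, 3/2): t*(t + 1)
on [3/2, 2): t*(t + 3)
on [2, oo): t*exp(-t)

reversing the shared t-power: t**2 on [0, 1/2); exp(-2*t) on [1/2, 1); t + 1 on [1, 3/2); …
breakpoints 1/2, 1, 3/2, 2: one integral from each of the 5 segments
between 0 and 1/2 the integrand is t**3·t^(s-1)
between 1/2 and 1 the integrand is t*exp(-2*t)·t^(s-1)
the [1, 3/2) slice contributes ∫ t*(t + 1)·t^(s-1) dt
segment [3/2, 2) carries t*(t + 3); integrate it
over [2, ∞), the kernel integral of t*exp(-t) enters the sum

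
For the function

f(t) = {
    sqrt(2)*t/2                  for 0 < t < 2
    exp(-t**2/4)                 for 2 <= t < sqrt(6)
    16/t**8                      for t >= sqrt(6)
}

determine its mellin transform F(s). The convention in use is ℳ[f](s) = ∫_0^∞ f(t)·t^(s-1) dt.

2**(s/2)*(2**(s/2)*(s - 8)*(s + 1)*uppergamma(s/2, 1) - 2**(s/2)*(s - 8)*(s + 1)*uppergamma(s/2, 3/2) + 2*2**(s/2 + 1/2)*(s - 8) - 2*3**(s/2)*(s + 1)/81)/(2*(s - 8)*(s + 1))
  -1 < Re(s) < 8

remove the power substitution first: sqrt(2)*sqrt(t)/2 on [0, 4); exp(-t/4) on [4, 6); 16/t**4 on [6, ∞)
peel off the common scale on t: sqrt(t) on [0, 2); exp(-t/2) on [2, 3); t**(-4) on [3, ∞)
summing 3 kernel integrals split by 2, sqrt(6) yields ℳ[f](s)
on [0, 2) integrate f = sqrt(2)*t/2 against the kernel
segment 2 to sqrt(6) holds exp(-t**2/4); add its integral
∫ 16/t**8·t^(s-1) over [sqrt(6), ∞)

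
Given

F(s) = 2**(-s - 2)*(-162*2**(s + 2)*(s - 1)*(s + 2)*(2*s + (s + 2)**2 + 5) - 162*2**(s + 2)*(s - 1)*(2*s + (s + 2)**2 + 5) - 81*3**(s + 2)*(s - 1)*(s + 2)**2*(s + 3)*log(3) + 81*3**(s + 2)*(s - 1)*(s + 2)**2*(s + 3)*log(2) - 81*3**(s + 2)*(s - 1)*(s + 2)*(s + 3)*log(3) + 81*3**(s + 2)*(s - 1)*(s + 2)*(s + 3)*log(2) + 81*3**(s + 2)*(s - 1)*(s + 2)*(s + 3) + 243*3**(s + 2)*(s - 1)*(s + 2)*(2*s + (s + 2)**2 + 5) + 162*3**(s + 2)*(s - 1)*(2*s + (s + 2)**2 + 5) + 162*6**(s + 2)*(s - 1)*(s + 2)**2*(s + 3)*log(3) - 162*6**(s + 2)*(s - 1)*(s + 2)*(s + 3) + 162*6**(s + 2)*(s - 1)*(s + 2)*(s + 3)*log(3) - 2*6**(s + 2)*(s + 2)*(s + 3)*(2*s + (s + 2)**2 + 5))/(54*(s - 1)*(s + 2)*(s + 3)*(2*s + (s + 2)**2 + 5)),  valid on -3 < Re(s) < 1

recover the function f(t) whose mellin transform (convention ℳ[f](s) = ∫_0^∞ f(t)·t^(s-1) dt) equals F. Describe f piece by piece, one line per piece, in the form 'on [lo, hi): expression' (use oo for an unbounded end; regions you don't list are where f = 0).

undo the shared t-power: t on [0, 1); t + 3 on [1, 3/2); t*log(t) on [3/2, 3); …
breakpoints 1, 3/2, 3: one integral from each of the 4 segments
on [0, 1) integrate f = t**3 against the kernel
∫ t**2*(t + 3)·t^(s-1) over [1, 3/2)
on [3/2, 3) integrate f = t**3*log(t) against the kernel
[3, ∞) adds the kernel integral of 1/t

on [0, 1): t**3
on [1, 3/2): t**2*(t + 3)
on [3/2, 3): t**3*log(t)
on [3, oo): 1/t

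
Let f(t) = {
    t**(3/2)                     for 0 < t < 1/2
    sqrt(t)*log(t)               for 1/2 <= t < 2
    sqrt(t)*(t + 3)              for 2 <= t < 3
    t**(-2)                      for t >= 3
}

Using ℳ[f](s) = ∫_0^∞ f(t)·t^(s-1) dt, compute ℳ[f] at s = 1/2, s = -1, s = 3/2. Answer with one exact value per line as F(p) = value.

F(1/2) = 2*sqrt(3)/27 + 5*log(2)/2 + 33/8
F(-1) = sqrt(2)*(-486*log(2) + sqrt(2) + 648)/162
F(3/2) = 2*sqrt(3)/3 + 17*log(2)/8 + 207/16

reversing the shared t-power: t on [0, 1/2); log(t) on [1/2, 2); t + 3 on [2, 3); …
treat the 4 regions marked off by 1/2, 2, 3 separately and sum
[0, 1/2) adds the kernel integral of t**(3/2)
between 1/2 and 2 the integrand is sqrt(t)*log(t)·t^(s-1)
[2, 3) adds the kernel integral of sqrt(t)*(t + 3)
piece [3, ∞): integrate t**(-2) against the kernel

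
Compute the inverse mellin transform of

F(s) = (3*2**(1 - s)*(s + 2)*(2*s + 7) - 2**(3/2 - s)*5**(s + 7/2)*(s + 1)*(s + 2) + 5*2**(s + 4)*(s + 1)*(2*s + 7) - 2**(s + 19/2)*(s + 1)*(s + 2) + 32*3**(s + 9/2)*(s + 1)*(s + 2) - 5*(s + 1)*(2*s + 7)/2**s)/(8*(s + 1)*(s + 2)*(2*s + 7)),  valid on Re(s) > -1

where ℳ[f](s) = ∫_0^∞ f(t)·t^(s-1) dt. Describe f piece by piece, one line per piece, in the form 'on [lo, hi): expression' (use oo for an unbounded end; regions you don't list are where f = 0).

on [0, 1/2): 3*t/2
on [1/2, 2): 5*t**2/2
on [2, 5/2): 4*t**(7/2)
on [5/2, 3): 6*t**(7/2)

f breaks at 1/2, 2, 5/2 into 4 integrals to sum
the [0, 1/2) slice contributes ∫ 3*t/2·t^(s-1) dt
over [1/2, 2), the kernel integral of 5*t**2/2 enters the sum
segment [2, 5/2) carries 4*t**(7/2); integrate it
segment [5/2, 3) carries 6*t**(7/2); integrate it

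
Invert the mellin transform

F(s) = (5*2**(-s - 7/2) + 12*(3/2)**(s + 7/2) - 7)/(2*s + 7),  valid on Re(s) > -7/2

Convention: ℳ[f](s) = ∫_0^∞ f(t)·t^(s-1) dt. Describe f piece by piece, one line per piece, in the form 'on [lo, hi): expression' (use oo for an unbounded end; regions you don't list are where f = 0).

on [0, 1/2): 5*t**(7/2)
on [1/2, 1): 5*t**(7/2)/2
on [1, 3/2): 6*t**(7/2)

the 3 pieces separated at 1/2, 1 each add one integral
on [0, 1/2) integrate f = 5*t**(7/2) against the kernel
segment 1/2 to 1 holds 5*t**(7/2)/2; add its integral
on [1, 3/2) integrate f = 6*t**(7/2) against the kernel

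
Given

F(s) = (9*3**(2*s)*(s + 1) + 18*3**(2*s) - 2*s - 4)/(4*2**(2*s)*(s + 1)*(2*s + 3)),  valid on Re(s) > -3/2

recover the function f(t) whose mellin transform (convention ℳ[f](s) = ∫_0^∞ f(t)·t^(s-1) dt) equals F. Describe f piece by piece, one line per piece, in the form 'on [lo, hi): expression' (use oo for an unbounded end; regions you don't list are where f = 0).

on [0, 1/4): t**(3/2)
on [1/4, 9/4): t*(2 - sqrt(t))

invert the shared t-power to get sqrt(t) on [0, 1/4); 2 - sqrt(t) on [1/4, 9/4)
remove the power substitution first: t on [0, 1/2); 2 - t on [1/2, 3/2)
slice at 1/4, transform all 2 pieces, and sum them
∫ over [0, 1/4) of t**(3/2)·t^(s-1) joins the sum
∫ over [1/4, 9/4) of t*(2 - sqrt(t))·t^(s-1) joins the sum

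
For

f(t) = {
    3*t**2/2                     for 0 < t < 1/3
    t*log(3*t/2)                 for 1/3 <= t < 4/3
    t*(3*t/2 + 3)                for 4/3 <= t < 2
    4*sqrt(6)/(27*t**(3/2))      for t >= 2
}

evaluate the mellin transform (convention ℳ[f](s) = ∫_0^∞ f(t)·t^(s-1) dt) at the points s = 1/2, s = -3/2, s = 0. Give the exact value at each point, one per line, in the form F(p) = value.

F(1/2) = sqrt(3)*(-1139 + 30*sqrt(2) + 270*log(2) + 864*sqrt(6))/405
F(-3/2) = sqrt(3)*(-486*log(2) + sqrt(2) + 648)/162
F(0) = 4*sqrt(3)/81 + 5*log(2)/3 + 11/4

invert the shared t-power to get 3*t/2 on [0, 1/3); log(3*t/2) on [1/3, 4/3); 3*t/2 + 3 on [4/3, 2); …
back out the common scale on t: t on [0, 1/2); log(t) on [1/2, 2); t + 3 on [2, 3); …
integrate the 4 segments split at 1/3, 4/3, 2, then add the results
for t in [0, 1/3): the term is ∫ 3*t**2/2·t^(s-1)
segment 1/3 to 4/3 holds t*log(3*t/2); add its integral
segment [4/3, 2) carries t*(3*t/2 + 3); integrate it
the [2, ∞) slice contributes ∫ 4*sqrt(6)/(27*t**(3/2))·t^(s-1) dt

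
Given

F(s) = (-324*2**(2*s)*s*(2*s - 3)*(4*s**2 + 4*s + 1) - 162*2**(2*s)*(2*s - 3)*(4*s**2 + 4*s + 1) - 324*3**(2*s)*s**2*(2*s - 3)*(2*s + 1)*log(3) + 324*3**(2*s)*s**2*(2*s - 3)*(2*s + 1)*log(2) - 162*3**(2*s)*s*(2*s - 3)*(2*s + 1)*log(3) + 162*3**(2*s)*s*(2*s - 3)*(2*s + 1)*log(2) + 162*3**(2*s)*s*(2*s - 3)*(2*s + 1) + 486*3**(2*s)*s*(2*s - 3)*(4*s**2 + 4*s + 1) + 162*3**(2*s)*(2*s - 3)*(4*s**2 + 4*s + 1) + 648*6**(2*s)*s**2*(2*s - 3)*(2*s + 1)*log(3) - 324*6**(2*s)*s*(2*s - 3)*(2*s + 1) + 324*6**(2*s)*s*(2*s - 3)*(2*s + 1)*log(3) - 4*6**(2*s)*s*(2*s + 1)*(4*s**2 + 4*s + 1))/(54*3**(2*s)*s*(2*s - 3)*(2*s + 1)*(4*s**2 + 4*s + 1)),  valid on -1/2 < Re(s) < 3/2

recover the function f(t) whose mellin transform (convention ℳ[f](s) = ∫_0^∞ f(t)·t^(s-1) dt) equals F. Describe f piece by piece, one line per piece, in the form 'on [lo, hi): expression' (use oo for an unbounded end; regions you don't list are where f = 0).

on [0, 4/9): 3*sqrt(t)/2
on [4/9, 1): 3*sqrt(t)/2 + 3
on [1, 4): 3*sqrt(t)*log(3*sqrt(t)/2)/2
on [4, oo): 8/(27*t**(3/2))

peel off the power substitution: 3*t/2 on [0, 2/3); 3*t/2 + 3 on [2/3, 1); 3*t*log(3*t/2)/2 on [1, 2); …
undo the common scale on t: t on [0, 1); t + 3 on [1, 3/2); t*log(t) on [3/2, 3); …
f breaks at 4/9, 1, 4 into 4 integrals to sum
∫ over [0, 4/9) of 3*sqrt(t)/2·t^(s-1) joins the sum
between 4/9 and 1 the integrand is (3*sqrt(t)/2 + 3)·t^(s-1)
for t in [1, 4): the term is ∫ 3*sqrt(t)*log(3*sqrt(t)/2)/2·t^(s-1)
[4, ∞) adds the kernel integral of 8/(27*t**(3/2))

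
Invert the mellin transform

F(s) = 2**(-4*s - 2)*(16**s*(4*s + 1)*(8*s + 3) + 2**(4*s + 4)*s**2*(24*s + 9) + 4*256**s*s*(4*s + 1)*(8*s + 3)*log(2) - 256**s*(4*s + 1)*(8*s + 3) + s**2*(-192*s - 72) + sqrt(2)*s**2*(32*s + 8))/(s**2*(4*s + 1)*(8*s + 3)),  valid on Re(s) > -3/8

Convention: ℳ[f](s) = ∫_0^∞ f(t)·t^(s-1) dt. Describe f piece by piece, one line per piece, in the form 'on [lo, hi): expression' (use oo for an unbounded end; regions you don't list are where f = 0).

the power substitution comes off first: t**(3/4) on [0, 1/4); 3*sqrt(t) on [1/4, 1); log(sqrt(t)) on [1, 4)
strip the power substitution: t**(3/2) on [0, 1/2); 3*t on [1/2, 1); log(t) on [1, 2)
linearity at 1/16, 1 turns ℳ[f](s) into 3 summed integrals
between 0 and 1/16 the integrand is t**(3/8)·t^(s-1)
for t in [1/16, 1): the term is ∫ 3*t**(1/4)·t^(s-1)
piece [1, 16): integrate log(t**(1/4)) against the kernel

on [0, 1/16): t**(3/8)
on [1/16, 1): 3*t**(1/4)
on [1, 16): log(t**(1/4))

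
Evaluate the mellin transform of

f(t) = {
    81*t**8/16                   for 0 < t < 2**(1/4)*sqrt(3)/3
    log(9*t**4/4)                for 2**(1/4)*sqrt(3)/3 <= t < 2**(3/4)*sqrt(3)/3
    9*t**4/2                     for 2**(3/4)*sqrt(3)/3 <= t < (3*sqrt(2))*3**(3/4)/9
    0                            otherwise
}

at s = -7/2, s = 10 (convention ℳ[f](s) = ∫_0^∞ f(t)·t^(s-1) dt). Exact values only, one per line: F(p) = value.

F(-7/2) = 2**(1/8)*3**(3/4)*(-1836*2**(1/4) - log(2**(63*2**(1/4) + 252)) + 337 + 1764*6**(1/8))/588
F(10) = sqrt(2)*(-130649 + 41580*log(2) + 194400*sqrt(6))/765450

peel off the power substitution: 81*t**4/16 on [0, sqrt(2)/3); log(9*t**2/4) on [sqrt(2)/3, 2*sqrt(2)/3); 9*t**2/2 on [2*sqrt(2)/3, 2*sqrt(3)/3)
strip the common scale on t: t**4 on [0, sqrt(2)/2); log(t**2) on [sqrt(2)/2, sqrt(2)); 2*t**2 on [sqrt(2), sqrt(3))
invert the power substitution to get t**2 on [0, 1/2); log(t) on [1/2, 2); 2*t on [2, 3)
the 3 pieces separated at 2**(1/4)*sqrt(3)/3, 2**(3/4)*sqrt(3)/3 each add one integral
segment [0, 2**(1/4)*sqrt(3)/3) carries 81*t**8/16; integrate it
piece [2**(1/4)*sqrt(3)/3, 2**(3/4)*sqrt(3)/3): integrate log(9*t**4/4) against the kernel
the [2**(3/4)*sqrt(3)/3, (3*sqrt(2))*3**(3/4)/9) slice contributes ∫ 9*t**4/2·t^(s-1) dt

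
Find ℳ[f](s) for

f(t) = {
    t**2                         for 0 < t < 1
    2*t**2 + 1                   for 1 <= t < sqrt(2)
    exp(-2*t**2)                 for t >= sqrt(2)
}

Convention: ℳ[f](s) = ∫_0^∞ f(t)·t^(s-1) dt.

(2**(s/2)*s*(s/2 + 1)*uppergamma(s/2, 4)/2 - 4**(s/2)*s - 4**(s/2) + 5*8**(s/2)*s/2 + 8**(s/2))/(4**(s/2)*s*(s/2 + 1))
  Re(s) > -2

invert the power substitution to get t on [0, 1); 2*t + 1 on [1, 2); exp(-2*t) on [2, ∞)
breakpoints 1, sqrt(2): one integral from each of the 3 segments
segment 0 to 1 holds t**2; add its integral
piece [1, sqrt(2)): integrate (2*t**2 + 1) against the kernel
∫ over [sqrt(2), ∞) of exp(-2*t**2)·t^(s-1) joins the sum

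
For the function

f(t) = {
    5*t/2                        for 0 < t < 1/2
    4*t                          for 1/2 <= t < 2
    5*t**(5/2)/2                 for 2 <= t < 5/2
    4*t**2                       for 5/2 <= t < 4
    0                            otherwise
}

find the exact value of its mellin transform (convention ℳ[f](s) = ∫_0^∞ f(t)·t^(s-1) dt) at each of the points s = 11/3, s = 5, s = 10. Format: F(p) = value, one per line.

F(11/3) = -9375*2**(1/3)*5**(2/3)/272 - 960*2**(1/6)/37 + 96*2**(2/3)/7 + 234375*2**(5/6)*5**(1/6)/4736 + 22019943*2**(1/3)/15232
F(5) = -128*sqrt(2)/3 + 78125*sqrt(10)/768 + 48686003/5376
F(10) = -4096*sqrt(2)/5 + 48828125*sqrt(10)/8192 + 62777446709/11264

f breaks at 1/2, 2, 5/2 into 4 integrals to sum
for t in [0, 1/2): the term is ∫ 5*t/2·t^(s-1)
∫ over [1/2, 2) of 4*t·t^(s-1) joins the sum
piece [2, 5/2): integrate 5*t**(5/2)/2 against the kernel
segment 5/2 to 4 holds 4*t**2; add its integral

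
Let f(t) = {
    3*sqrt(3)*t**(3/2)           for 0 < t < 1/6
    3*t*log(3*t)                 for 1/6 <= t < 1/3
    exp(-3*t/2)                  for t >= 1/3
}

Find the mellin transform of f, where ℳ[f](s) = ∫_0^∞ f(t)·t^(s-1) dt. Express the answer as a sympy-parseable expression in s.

(2*2**(2*s)*(2*s + 3)*(s**2 + 2*s + 1)*uppergamma(s, 1/2) - 2*2**s*(2*s + 3) + s*(2*s + 3)*log(2) + 2*s + (2*s + 3)*log(2) + sqrt(2)*(s**2 + 2*s + 1) + 3)/(2*6**s*(2*s + 3)*(s**2 + 2*s + 1))
  Re(s) > -3/2

back out the common scale on t: 2*sqrt(2)*t**(3/2) on [0, 1/4); 2*t*log(2*t) on [1/4, 1/2); exp(-t) on [1/2, ∞)
invert the common scale on t to get t**(3/2) on [0, 1/2); t*log(t) on [1/2, 1); exp(-t/2) on [1, ∞)
along the cuts 1/6, 1/3, ℳ[f](s) splits into 3 integrals
the [0, 1/6) slice contributes ∫ 3*sqrt(3)*t**(3/2)·t^(s-1) dt
[1/6, 1/3) adds the kernel integral of 3*t*log(3*t)
[1/3, ∞) adds the kernel integral of exp(-3*t/2)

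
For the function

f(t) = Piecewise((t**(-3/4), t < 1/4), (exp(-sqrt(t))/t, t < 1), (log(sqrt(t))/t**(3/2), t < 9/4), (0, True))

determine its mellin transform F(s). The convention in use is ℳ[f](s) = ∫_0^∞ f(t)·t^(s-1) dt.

2**(1 - 2*s)*(4**s*(4*s - 3)*(-4*s + 4*(s - 1)**2 + 5)*uppergamma(2*s - 2, 1/2) - 4**s*(4*s - 3)*(-4*s + 4*(s - 1)**2 + 5)*uppergamma(2*s - 2, 1) + 4**s*(108*s - 81)/27 + 9**s*(24 - 32*s)/27 + 9**s*(s - 1)*(4*s - 3)*(-16*log(2) + 16*log(3))/27 + 9**s*(4*s - 3)*(-8*log(3) + 8*log(2))/27 + sqrt(2)*(-432*s + 432*(s - 1)**2 + 540)/27)/((4*s - 3)*(-4*s + 4*(s - 1)**2 + 5))
  Re(s) > 3/4

back out the shared t-power: t**(1/4) on [0, 1/4); exp(-sqrt(t)) on [1/4, 1); log(sqrt(t))/sqrt(t) on [1, 9/4)
remove the power substitution first: sqrt(t) on [0, 1/2); exp(-t) on [1/2, 1); log(t)/t on [1, 3/2)
treat the 3 regions marked off by 1/4, 1 separately and sum
on [0, 1/4) integrate f = t**(-3/4) against the kernel
segment [1/4, 1) carries exp(-sqrt(t))/t; integrate it
piece [1, 9/4): integrate log(sqrt(t))/t**(3/2) against the kernel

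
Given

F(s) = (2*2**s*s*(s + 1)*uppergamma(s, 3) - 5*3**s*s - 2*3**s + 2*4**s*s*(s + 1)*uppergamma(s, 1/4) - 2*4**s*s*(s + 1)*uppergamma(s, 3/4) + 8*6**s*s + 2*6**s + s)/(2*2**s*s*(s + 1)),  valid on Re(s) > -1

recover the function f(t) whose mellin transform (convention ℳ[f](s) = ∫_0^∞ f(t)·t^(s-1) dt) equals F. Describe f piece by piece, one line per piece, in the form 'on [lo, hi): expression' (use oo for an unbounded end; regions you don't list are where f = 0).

on [0, 1/2): t
on [1/2, 3/2): exp(-t/2)
on [3/2, 3): t + 1
on [3, oo): exp(-t)

linearity at 1/2, 3/2, 3 turns ℳ[f](s) into 4 summed integrals
for t in [0, 1/2): the term is ∫ t·t^(s-1)
segment 1/2 to 3/2 holds exp(-t/2); add its integral
∫ (t + 1)·t^(s-1) over [3/2, 3)
on [3, ∞) integrate f = exp(-t) against the kernel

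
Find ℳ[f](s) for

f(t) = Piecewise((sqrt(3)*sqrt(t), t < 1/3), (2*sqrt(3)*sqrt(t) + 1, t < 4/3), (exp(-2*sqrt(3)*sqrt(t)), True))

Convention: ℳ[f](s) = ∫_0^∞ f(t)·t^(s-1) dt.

reversing the common scale on t: sqrt(t) on [0, 1); 2*sqrt(t) + 1 on [1, 4); exp(-2*sqrt(t)) on [4, ∞)
undo the power substitution: t on [0, 1); 2*t + 1 on [1, 2); exp(-2*t) on [2, ∞)
f breaks at 1/3, 4/3 into 3 integrals to sum
segment 0 to 1/3 holds sqrt(3)*sqrt(t); add its integral
on [1/3, 4/3): add ∫ (2*sqrt(3)*sqrt(t) + 1)·t^(s-1) dt
segment [4/3, ∞) carries exp(-2*sqrt(3)*sqrt(t)); integrate it

(-16**s + 10*2**(6*s)*s - 4*2**(4*s)*s + 2*2**(2*s)*s*(2*s + 1)*uppergamma(2*s, 4) + 64**s)/(48**s*s*(2*s + 1))
  Re(s) > -1/2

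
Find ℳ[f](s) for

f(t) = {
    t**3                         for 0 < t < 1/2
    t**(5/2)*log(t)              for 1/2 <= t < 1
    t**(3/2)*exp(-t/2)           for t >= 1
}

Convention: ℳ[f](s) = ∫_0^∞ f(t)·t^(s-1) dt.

2**(-s - 7/2)*(2**(s + 11/2)*(-s - 3) + 2**(2*s + 5)*(s + 3)*(8*s + (2*s + 3)**2 + 16)*uppergamma(s + 3/2, 1/2) + 8*s + 4*(s + 3)*(2*s + 3)*log(2) + 8*(s + 3)*log(2) + sqrt(2)*(8*s + (2*s + 3)**2 + 16) + 24)/((s + 3)*(8*s + (2*s + 3)**2 + 16))
  Re(s) > -3

the shared t-power comes off first: t on [0, 1/2); sqrt(t)*log(t) on [1/2, 1); exp(-t/2)/sqrt(t) on [1, ∞)
peel off the shared t-power: t**2 on [0, 1/2); t**(3/2)*log(t) on [1/2, 1); sqrt(t)*exp(-t/2) on [1, ∞)
invert the shared t-power to get t**(3/2) on [0, 1/2); t*log(t) on [1/2, 1); exp(-t/2) on [1, ∞)
linearity at 1/2, 1 turns ℳ[f](s) into 3 summed integrals
piece [0, 1/2): integrate t**3 against the kernel
on [1/2, 1): add ∫ t**(5/2)*log(t)·t^(s-1) dt
piece [1, ∞): integrate t**(3/2)*exp(-t/2) against the kernel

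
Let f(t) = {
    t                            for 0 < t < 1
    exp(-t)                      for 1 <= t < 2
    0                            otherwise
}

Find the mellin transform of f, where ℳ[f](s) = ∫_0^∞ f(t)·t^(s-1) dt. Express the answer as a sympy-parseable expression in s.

the 2 pieces separated at 1 each add one integral
on [0, 1) integrate f = t against the kernel
over [1, 2), the kernel integral of exp(-t) enters the sum

((s + 1)*uppergamma(s, 1) - (s + 1)*uppergamma(s, 2) + 1)/(s + 1)
  Re(s) > -1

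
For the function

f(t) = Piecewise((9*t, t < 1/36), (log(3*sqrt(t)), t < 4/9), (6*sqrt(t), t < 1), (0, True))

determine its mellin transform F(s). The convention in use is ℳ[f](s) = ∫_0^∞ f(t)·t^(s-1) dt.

(-32*2**(4*s)*s**2*(s + 1) + 4*2**(4*s)*s*(s + 1)*(2*s + 1)*log(2) - 2*2**(4*s)*(s + 1)*(2*s + 1) + 48*6**(2*s)*s**2*(s + 1) + s**2*(2*s + 1) + 4*s*(s + 1)*(2*s + 1)*log(2) + 2*(s + 1)*(2*s + 1))/(4*36**s*s**2*(s + 1)*(2*s + 1))
  Re(s) > -1

strip the power substitution: 9*t**2 on [0, 1/6); log(3*t) on [1/6, 2/3); 6*t on [2/3, 1)
remove the common scale on t first: t**2 on [0, 1/2); log(t) on [1/2, 2); 2*t on [2, 3)
treat the 3 regions marked off by 1/36, 4/9 separately and sum
piece [0, 1/36): integrate 9*t against the kernel
∫ log(3*sqrt(t))·t^(s-1) over [1/36, 4/9)
on [4/9, 1): add ∫ 6*sqrt(t)·t^(s-1) dt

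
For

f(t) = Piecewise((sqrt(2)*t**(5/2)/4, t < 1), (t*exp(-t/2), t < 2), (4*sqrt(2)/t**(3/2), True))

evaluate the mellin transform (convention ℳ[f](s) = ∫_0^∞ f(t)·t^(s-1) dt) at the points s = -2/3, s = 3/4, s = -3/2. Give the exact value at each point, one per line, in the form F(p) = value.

F(-2/3) = -2**(1/3)*uppergamma(1/3, 1) + 3*sqrt(2)/22 + 6*2**(1/3)/13 + 2**(1/3)*uppergamma(1/3, 1/2)
F(3/4) = -2*2**(3/4)*uppergamma(7/4, 1) + sqrt(2)/13 + 2*2**(3/4)*uppergamma(7/4, 1/2) + 8*2**(3/4)/3
F(-3/2) = -sqrt(2)*sqrt(pi)*erfc(sqrt(2)/2) - sqrt(2)*exp(-1) + sqrt(2)*sqrt(pi)*erfc(1) + 5*sqrt(2)/12 + 2*exp(-1/2)

reversing the shared t-power: sqrt(2)*t**(3/2)/4 on [0, 1); exp(-t/2) on [1, 2); 4*sqrt(2)/t**(5/2) on [2, ∞)
back out the common scale on t: t**(3/2) on [0, 1/2); exp(-t) on [1/2, 1); t**(-5/2) on [1, ∞)
linearity at 1, 2 turns ℳ[f](s) into 3 summed integrals
on [0, 1): add ∫ sqrt(2)*t**(5/2)/4·t^(s-1) dt
over [1, 2), the kernel integral of t*exp(-t/2) enters the sum
segment [2, ∞) carries 4*sqrt(2)/t**(3/2); integrate it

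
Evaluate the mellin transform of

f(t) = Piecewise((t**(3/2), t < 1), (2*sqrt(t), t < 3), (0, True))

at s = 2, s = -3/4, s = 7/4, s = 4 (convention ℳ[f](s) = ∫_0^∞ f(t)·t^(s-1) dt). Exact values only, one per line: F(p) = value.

F(2) = -18/35 + 36*sqrt(3)/5
F(-3/4) = 28/3 - 8*3**(3/4)/3
F(7/4) = -68/117 + 8*3**(1/4)
F(4) = -26/99 + 36*sqrt(3)

f breaks at 1 into 2 integrals to sum
segment 0 to 1 holds t**(3/2); add its integral
on [1, 3): add ∫ 2*sqrt(t)·t^(s-1) dt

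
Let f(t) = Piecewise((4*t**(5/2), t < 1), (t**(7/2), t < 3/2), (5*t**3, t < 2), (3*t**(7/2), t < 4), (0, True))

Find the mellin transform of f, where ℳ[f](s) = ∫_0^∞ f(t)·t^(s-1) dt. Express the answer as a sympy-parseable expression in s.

breakpoints 1, 3/2, 2: one integral from each of the 4 segments
segment 0 to 1 holds 4*t**(5/2); add its integral
for t in [1, 3/2): the term is ∫ t**(7/2)·t^(s-1)
segment [3/2, 2) carries 5*t**3; integrate it
on [2, 4) integrate f = 3*t**(7/2) against the kernel

(5*2**(s + 3)*(2*s + 5)*(2*s + 7) - 6*2**(s + 7/2)*(s + 3)*(2*s + 5) - 5*(3/2)**(s + 3)*(2*s + 5)*(2*s + 7) + 2*(3/2)**(s + 7/2)*(s + 3)*(2*s + 5) + 6*4**(s + 7/2)*(s + 3)*(2*s + 5) - 2*(s + 3)*(2*s + 5) + 8*(s + 3)*(2*s + 7))/((s + 3)*(2*s + 5)*(2*s + 7))
  Re(s) > -5/2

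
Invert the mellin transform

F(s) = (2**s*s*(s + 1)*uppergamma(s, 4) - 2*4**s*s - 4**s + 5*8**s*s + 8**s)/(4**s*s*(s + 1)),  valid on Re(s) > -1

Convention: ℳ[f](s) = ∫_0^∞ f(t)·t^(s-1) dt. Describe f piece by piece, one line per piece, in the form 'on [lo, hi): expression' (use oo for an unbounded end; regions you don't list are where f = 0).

on [0, 1): t
on [1, 2): 2*t + 1
on [2, oo): exp(-2*t)

f breaks at 1, 2 into 3 integrals to sum
between 0 and 1 the integrand is t·t^(s-1)
piece [1, 2): integrate (2*t + 1) against the kernel
between 2 and ∞ the integrand is exp(-2*t)·t^(s-1)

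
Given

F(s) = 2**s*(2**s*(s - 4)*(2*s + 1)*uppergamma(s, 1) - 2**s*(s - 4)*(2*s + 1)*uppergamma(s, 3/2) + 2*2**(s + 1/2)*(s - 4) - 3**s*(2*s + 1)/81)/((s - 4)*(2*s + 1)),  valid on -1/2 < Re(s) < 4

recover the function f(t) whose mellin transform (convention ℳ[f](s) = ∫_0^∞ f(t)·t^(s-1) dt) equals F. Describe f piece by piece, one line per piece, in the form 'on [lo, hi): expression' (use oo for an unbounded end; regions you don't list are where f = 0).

on [0, 4): sqrt(2)*sqrt(t)/2
on [4, 6): exp(-t/4)
on [6, oo): 16/t**4

back out the common scale on t: sqrt(t) on [0, 2); exp(-t/2) on [2, 3); t**(-4) on [3, ∞)
breakpoints 4, 6: one integral from each of the 3 segments
∫ sqrt(2)*sqrt(t)/2·t^(s-1) over [0, 4)
on [4, 6) integrate f = exp(-t/4) against the kernel
segment [6, ∞) carries 16/t**4; integrate it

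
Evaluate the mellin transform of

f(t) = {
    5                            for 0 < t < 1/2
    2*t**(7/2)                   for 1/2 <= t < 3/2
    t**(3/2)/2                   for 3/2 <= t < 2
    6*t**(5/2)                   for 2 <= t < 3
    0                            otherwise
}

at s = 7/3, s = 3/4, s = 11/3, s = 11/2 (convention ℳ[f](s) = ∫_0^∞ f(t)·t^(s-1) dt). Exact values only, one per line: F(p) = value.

F(7/3) = -12552*2**(5/6)/667 - 3*2**(1/6)/560 + 15*2**(2/3)/56 + 3483*2**(1/6)*3**(5/6)/3220 + 2916*3**(5/6)/29
F(3/4) = -1234*2**(1/4)/117 - 2**(3/4)/68 + 16*2**(3/4)*3**(1/4)/17 + 648*3**(1/4)/13
F(11/3) = -67872*2**(1/6)/1147 - 3*2**(5/6)/2752 + 15*2**(1/3)/176 + 43011*2**(5/6)*3**(1/6)/21328 + 26244*3**(1/6)/37
F(11/2) = 5*sqrt(2)/352 + 76530827/16128

cuts at 1/2, 3/2, 2: linearity sums the 4 kernel integrals
for t in [0, 1/2): the term is ∫ 5·t^(s-1)
piece [1/2, 3/2): integrate 2*t**(7/2) against the kernel
for t in [3/2, 2): the term is ∫ t**(3/2)/2·t^(s-1)
the [2, 3) slice contributes ∫ 6*t**(5/2)·t^(s-1) dt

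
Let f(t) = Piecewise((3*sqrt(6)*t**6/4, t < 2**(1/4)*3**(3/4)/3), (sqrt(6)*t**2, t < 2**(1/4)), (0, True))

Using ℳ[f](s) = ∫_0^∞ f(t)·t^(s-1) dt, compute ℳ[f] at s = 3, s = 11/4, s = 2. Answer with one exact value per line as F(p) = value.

F(3) = 2**(3/4)*3**(1/4)*(-13 + 54*3**(1/4))/135
F(11/4) = 4*2**(11/16)*3**(5/16)*(-17 + 70*3**(3/16))/665
F(2) = 3*sqrt(6)/8

reversing the power substitution: 3*sqrt(6)*t**3/4 on [0, sqrt(6)/3); sqrt(6)*t on [sqrt(6)/3, sqrt(2))
reversing the power substitution: 3*sqrt(6)*t**(3/2)/4 on [0, 2/3); sqrt(6)*sqrt(t) on [2/3, 2)
back out the common scale on t: t**(3/2) on [0, 1); 2*sqrt(t) on [1, 3)
treat the 2 regions marked off by 2**(1/4)*3**(3/4)/3 separately and sum
segment [0, 2**(1/4)*3**(3/4)/3) carries 3*sqrt(6)*t**6/4; integrate it
segment 2**(1/4)*3**(3/4)/3 to 2**(1/4) holds sqrt(6)*t**2; add its integral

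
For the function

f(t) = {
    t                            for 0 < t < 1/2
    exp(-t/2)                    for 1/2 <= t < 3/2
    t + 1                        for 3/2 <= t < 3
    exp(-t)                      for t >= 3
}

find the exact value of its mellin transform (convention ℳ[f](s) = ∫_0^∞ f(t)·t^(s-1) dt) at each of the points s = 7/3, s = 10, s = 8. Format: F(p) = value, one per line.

f breaks at 1/2, 3/2, 3 into 4 integrals to sum
on [0, 1/2): add ∫ t·t^(s-1) dt
segment 1/2 to 3/2 holds exp(-t/2); add its integral
for t in [3/2, 3): the term is ∫ (t + 1)·t^(s-1)
∫ over [3, ∞) of exp(-t)·t^(s-1) joins the sum

F(7/3) = 2**(2/3)*(-2240*2**(2/3)*uppergamma(7/3, 3/4) - 1107*3**(1/3) + 21 + 560*2**(1/3)*uppergamma(7/3, 3) + 2240*2**(2/3)*uppergamma(7/3, 1/4) + 6696*6**(1/3))/1120
F(10) = -201383466759*exp(-3/4)/256 + 2477577947/112640 + 7280604*exp(-3) + 122145247909*exp(-1/4)/256
F(8) = -174811815*exp(-3/4)/64 + 55289551/18432 + 100026*exp(-3) + 106028861*exp(-1/4)/64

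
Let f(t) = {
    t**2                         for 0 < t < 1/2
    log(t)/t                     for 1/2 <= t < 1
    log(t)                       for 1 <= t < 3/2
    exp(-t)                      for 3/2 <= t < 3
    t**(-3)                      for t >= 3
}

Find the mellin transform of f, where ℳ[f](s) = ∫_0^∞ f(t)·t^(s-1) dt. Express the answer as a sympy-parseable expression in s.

(108*2**s*s**2*(s - 3)*(s + 2)*(s**2 - 2*s + 1)*uppergamma(s, 3/2) - 108*2**s*s**2*(s - 3)*(s + 2)*(s**2 - 2*s + 1)*uppergamma(s, 3) - 108*2**s*s**2*(s - 3)*(s + 2) + 108*2**s*(s - 3)*(s + 2)*(s**2 - 2*s + 1) - 108*3**s*s*(s - 3)*(s + 2)*(s**2 - 2*s + 1)*log(2) + 108*3**s*s*(s - 3)*(s + 2)*(s**2 - 2*s + 1)*log(3) - 108*3**s*(s - 3)*(s + 2)*(s**2 - 2*s + 1) - 4*6**s*s**2*(s + 2)*(s**2 - 2*s + 1) + 216*s**3*(s - 3)*(s + 2)*log(2) - 216*s**2*(s - 3)*(s + 2)*log(2) + 216*s**2*(s - 3)*(s + 2) + 27*s**2*(s - 3)*(s**2 - 2*s + 1))/(108*2**s*s**2*(s - 3)*(s + 2)*(s**2 - 2*s + 1))
  -2 < Re(s) < 3

along the cuts 1/2, 1, 3/2, 3, ℳ[f](s) splits into 5 integrals
[0, 1/2) adds the kernel integral of t**2
on [1/2, 1) integrate f = log(t)/t against the kernel
∫ over [1, 3/2) of log(t)·t^(s-1) joins the sum
segment [3/2, 3) carries exp(-t); integrate it
segment 3 to ∞ holds t**(-3); add its integral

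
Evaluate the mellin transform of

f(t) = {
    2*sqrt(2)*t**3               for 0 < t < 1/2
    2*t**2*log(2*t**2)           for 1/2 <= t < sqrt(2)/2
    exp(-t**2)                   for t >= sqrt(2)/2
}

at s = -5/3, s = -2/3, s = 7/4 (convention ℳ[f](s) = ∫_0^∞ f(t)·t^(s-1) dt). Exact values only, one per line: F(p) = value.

F(-5/3) = 2**(2/3)*(-144*2**(1/6) + 2*2**(1/3)*uppergamma(-5/6, 1/2) + 3*sqrt(2) + 24*log(2) + 144)/8
F(-2/3) = 2**(2/3)*(-63*2**(2/3) + 12*sqrt(2) + 28*2**(1/3)*uppergamma(-1/3, 1/2) + 42*log(2) + 63)/112
F(7/4) = 2**(1/4)*(-608*2**(7/8) + 304 + 225*sqrt(2) + 570*log(2) + 4275*2**(3/4)*uppergamma(7/8, 1/2))/17100

the power substitution comes off first: 2*sqrt(2)*t**(3/2) on [0, 1/4); 2*t*log(2*t) on [1/4, 1/2); exp(-t) on [1/2, ∞)
peel off the common scale on t: t**(3/2) on [0, 1/2); t*log(t) on [1/2, 1); exp(-t/2) on [1, ∞)
f breaks at 1/2, sqrt(2)/2 into 3 integrals to sum
∫ 2*sqrt(2)*t**3·t^(s-1) over [0, 1/2)
segment 1/2 to sqrt(2)/2 holds 2*t**2*log(2*t**2); add its integral
on [sqrt(2)/2, ∞): add ∫ exp(-t**2)·t^(s-1) dt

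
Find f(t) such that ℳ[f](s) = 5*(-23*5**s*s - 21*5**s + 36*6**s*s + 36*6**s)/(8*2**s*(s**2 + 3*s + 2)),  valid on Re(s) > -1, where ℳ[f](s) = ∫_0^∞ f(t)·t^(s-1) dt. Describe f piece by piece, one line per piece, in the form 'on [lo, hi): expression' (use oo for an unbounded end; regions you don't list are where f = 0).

cuts at 5/2: linearity sums the 2 kernel integrals
∫ t/2·t^(s-1) over [0, 5/2)
segment [5/2, 3) carries 5*t**2/2; integrate it

on [0, 5/2): t/2
on [5/2, 3): 5*t**2/2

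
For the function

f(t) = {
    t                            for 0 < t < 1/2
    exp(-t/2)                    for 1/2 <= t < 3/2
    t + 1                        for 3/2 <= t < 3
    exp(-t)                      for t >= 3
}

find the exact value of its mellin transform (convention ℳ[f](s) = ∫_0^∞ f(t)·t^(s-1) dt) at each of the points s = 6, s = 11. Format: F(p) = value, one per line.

F(6) = -260103*exp(-3/4)/16 + 2208*exp(-3) + 384913/896 + 157781*exp(-1/4)/16
F(11) = -8055338729409*exp(-3/4)/512 + 4080204709/67584 + 72865089*exp(-3) + 4885809916361*exp(-1/4)/512

summing 4 kernel integrals split by 1/2, 3/2, 3 yields ℳ[f](s)
over [0, 1/2), the kernel integral of t enters the sum
for t in [1/2, 3/2): the term is ∫ exp(-t/2)·t^(s-1)
between 3/2 and 3 the integrand is (t + 1)·t^(s-1)
∫ over [3, ∞) of exp(-t)·t^(s-1) joins the sum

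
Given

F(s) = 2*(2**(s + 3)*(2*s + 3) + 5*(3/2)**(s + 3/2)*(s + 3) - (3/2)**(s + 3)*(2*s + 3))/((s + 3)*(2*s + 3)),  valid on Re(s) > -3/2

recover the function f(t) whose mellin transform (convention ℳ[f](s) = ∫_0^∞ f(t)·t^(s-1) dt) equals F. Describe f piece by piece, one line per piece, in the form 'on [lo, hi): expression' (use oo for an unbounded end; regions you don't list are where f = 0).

summing 2 kernel integrals split by 3/2 yields ℳ[f](s)
between 0 and 3/2 the integrand is 5*t**(3/2)·t^(s-1)
piece [3/2, 2): integrate 2*t**3 against the kernel

on [0, 3/2): 5*t**(3/2)
on [3/2, 2): 2*t**3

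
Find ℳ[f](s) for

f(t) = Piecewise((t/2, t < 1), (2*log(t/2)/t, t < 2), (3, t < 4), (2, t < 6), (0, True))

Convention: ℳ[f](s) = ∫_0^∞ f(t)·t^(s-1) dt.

(2*2**(2*s)*(s + 1)*(s**2 - 2*s + 1) - 2*2**s*s*(s + 1) - 6*2**s*(s + 1)*(s**2 - 2*s + 1) + 4*6**s*(s + 1)*(s**2 - 2*s + 1) + 4*s**2*(s + 1)*log(2) - 4*s*(s + 1)*log(2) + 4*s*(s + 1) + s*(s**2 - 2*s + 1))/(2*s*(s + 1)*(s**2 - 2*s + 1))
  Re(s) > -1

strip the common scale on t: t on [0, 1/2); log(t)/t on [1/2, 1); 3 on [1, 2); …
treat the 4 regions marked off by 1, 2, 4 separately and sum
on [0, 1) integrate f = t/2 against the kernel
the [1, 2) slice contributes ∫ 2*log(t/2)/t·t^(s-1) dt
segment 2 to 4 holds 3; add its integral
∫ over [4, 6) of 2·t^(s-1) joins the sum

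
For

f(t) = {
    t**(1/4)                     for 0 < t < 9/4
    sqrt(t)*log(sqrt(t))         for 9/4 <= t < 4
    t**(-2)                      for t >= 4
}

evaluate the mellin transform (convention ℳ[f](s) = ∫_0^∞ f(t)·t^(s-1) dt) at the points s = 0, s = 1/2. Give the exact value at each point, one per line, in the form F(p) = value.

F(0) = -31/32 + log(128/27) + 2*sqrt(6)
F(1/2) = -9*log(3)/4 - 19/24 + sqrt(6) + 25*log(2)/4

back out the power substitution: sqrt(t) on [0, 3/2); t*log(t) on [3/2, 2); t**(-4) on [2, ∞)
integrate the 3 segments split at 9/4, 4, then add the results
∫ t**(1/4)·t^(s-1) over [0, 9/4)
piece [9/4, 4): integrate sqrt(t)*log(sqrt(t)) against the kernel
between 4 and ∞ the integrand is t**(-2)·t^(s-1)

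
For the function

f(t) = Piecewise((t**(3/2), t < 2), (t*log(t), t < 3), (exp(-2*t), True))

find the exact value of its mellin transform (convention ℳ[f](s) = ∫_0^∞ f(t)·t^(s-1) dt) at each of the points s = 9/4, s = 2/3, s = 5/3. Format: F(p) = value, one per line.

slice at 2, 3, transform all 3 pieces, and sum them
between 0 and 2 the integrand is t**(3/2)·t^(s-1)
∫ t*log(t)·t^(s-1) over [2, 3)
segment [3, ∞) carries exp(-2*t); integrate it

F(9/4) = -432*3**(1/4)/169 - 32*2**(1/4)*log(2)/13 + 2**(3/4)*uppergamma(9/4, 6)/8 + 128*2**(1/4)/169 + 32*2**(3/4)/15 + 108*3**(1/4)*log(3)/13
F(2/3) = -27*3**(2/3)/25 - 6*2**(2/3)*log(2)/5 + 2**(1/3)*uppergamma(2/3, 6)/2 + 18*2**(2/3)/25 + 24*2**(1/6)/13 + 9*3**(2/3)*log(3)/5
F(5/3) = -81*3**(2/3)/64 - 3*2**(2/3)*log(2)/2 + 2**(1/3)*uppergamma(5/3, 6)/4 + 9*2**(2/3)/16 + 48*2**(1/6)/19 + 27*3**(2/3)*log(3)/8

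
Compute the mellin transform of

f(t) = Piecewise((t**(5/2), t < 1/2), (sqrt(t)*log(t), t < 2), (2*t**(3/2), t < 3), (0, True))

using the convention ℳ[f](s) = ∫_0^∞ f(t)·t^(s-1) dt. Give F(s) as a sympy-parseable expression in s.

back out the shared t-power: t**2 on [0, 1/2); log(t) on [1/2, 2); 2*t on [2, 3)
along the cuts 1/2, 2, ℳ[f](s) splits into 3 integrals
on [0, 1/2) integrate f = t**(5/2) against the kernel
∫ over [1/2, 2) of sqrt(t)*log(t)·t^(s-1) joins the sum
the [2, 3) slice contributes ∫ 2*t**(3/2)·t^(s-1) dt

2**(-s - 3/2)*(-2**(2*s + 4)*(2*s + 3)*(2*s + 5) + 2**(2*s + 5)*(-2*s - 5)*(2*s + 1)**2 + 8*4**s*(2*s + 1)*(2*s + 3)*(2*s + 5)*log(2) + 6**(s + 3/2)*(2*s + 1)**2*(8*s + 20) + (2*s + 1)**2*(2*s + 3) + 4*(2*s + 1)*(2*s + 3)*(2*s + 5)*log(2) + 8*(2*s + 3)*(2*s + 5))/((2*s + 1)**2*(2*s + 3)*(2*s + 5))
  Re(s) > -5/2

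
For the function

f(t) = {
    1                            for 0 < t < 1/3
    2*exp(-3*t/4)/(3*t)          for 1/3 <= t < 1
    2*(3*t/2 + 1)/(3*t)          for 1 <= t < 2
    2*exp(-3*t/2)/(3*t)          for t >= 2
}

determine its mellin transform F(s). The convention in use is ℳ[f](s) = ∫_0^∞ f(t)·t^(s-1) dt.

(3*2**(2*s)*s*(s - 1)*uppergamma(s - 1, 1/4) - 3*2**(2*s)*s*(s - 1)*uppergamma(s - 1, 3/4) + 6*2**s*s*(s - 1)*uppergamma(s - 1, 3) + 10*3**s*(1 - s) - 4*3**s + 8*6**s*(s - 1) + 2*6**s + 6*s - 6)/(6*3**s*s*(s - 1))
  Re(s) > 0

undo the common scale on t: 1 on [0, 1/2); exp(-t/2)/t on [1/2, 3/2); (t + 1)/t on [3/2, 3); …
remove the shared t-power first: t on [0, 1/2); exp(-t/2) on [1/2, 3/2); t + 1 on [3/2, 3); …
treat the 4 regions marked off by 1/3, 1, 2 separately and sum
the [0, 1/3) slice contributes ∫ 1·t^(s-1) dt
between 1/3 and 1 the integrand is 2*exp(-3*t/4)/(3*t)·t^(s-1)
segment 1 to 2 holds 2*(3*t/2 + 1)/(3*t); add its integral
for t in [2, ∞): the term is ∫ 2*exp(-3*t/2)/(3*t)·t^(s-1)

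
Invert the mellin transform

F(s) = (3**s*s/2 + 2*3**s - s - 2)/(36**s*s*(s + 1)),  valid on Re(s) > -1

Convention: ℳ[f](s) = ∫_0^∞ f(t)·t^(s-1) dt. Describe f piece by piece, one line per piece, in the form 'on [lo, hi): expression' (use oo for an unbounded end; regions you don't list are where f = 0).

on [0, 1/36): 18*t
on [1/36, 1/12): 2 - 18*t

strip the common scale on t: 6*t on [0, 1/12); 2 - 6*t on [1/12, 1/4)
undo the common scale on t: 3*t on [0, 1/6); 2 - 3*t on [1/6, 1/2)
undo the common scale on t: t on [0, 1/2); 2 - t on [1/2, 3/2)
slice at 1/36, transform all 2 pieces, and sum them
segment 0 to 1/36 holds 18*t; add its integral
∫ (2 - 18*t)·t^(s-1) over [1/36, 1/12)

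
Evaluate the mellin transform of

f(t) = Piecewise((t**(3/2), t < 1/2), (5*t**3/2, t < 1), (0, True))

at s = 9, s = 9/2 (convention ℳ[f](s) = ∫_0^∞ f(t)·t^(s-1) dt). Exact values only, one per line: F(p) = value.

slice at 1/2, transform all 2 pieces, and sum them
over [0, 1/2), the kernel integral of t**(3/2) enters the sum
[1/2, 1) adds the kernel integral of 5*t**3/2

F(9) = sqrt(2)/21504 + 6825/32768
F(9/2) = 43/128 - sqrt(2)/768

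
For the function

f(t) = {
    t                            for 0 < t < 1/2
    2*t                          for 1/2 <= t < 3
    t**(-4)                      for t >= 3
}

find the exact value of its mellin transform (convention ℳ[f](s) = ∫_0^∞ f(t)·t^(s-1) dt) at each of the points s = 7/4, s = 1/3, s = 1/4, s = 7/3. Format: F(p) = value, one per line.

F(7/4) = 2**(1/4)*(-243 + 17540*6**(3/4))/5346
F(1/3) = 2**(2/3)*(-891 + 10700*6**(1/3))/4752
F(1/4) = 2**(3/4)*(-243 + 2918*6**(1/4))/1215
F(7/3) = 2**(2/3)*(-9 + 3904*6**(1/3))/480

along the cuts 1/2, 3, ℳ[f](s) splits into 3 integrals
on [0, 1/2): add ∫ t·t^(s-1) dt
∫ over [1/2, 3) of 2*t·t^(s-1) joins the sum
between 3 and ∞ the integrand is t**(-4)·t^(s-1)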